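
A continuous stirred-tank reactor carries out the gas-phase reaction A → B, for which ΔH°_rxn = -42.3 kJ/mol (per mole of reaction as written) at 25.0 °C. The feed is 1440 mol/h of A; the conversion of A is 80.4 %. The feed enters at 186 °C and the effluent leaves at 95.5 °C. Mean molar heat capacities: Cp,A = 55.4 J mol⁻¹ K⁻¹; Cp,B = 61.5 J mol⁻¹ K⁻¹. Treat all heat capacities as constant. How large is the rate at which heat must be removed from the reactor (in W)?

Extent of reaction ξ = 0.804 × 1440 = 1157.8 mol/h
Reaction term: ξ·ΔH°_rxn = 1157.8 × -42.3 = -48973 kJ/h
Sensible, feed 186→25 °C: -12844 kJ/h
Outlet flows (mol/h): A 282.24, B 1157.8
Sensible, products 25→95.5 °C: 6122.1 kJ/h
Q = ΔH = -55695 kJ/h = -15.471 kW
Heat removed = 15471 W

Q_out = 15500 W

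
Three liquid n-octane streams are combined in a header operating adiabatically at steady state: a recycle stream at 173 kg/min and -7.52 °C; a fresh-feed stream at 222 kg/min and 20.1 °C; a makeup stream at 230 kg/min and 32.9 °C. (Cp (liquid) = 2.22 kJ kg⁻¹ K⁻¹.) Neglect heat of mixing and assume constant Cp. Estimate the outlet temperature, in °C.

Adiabatic, steady state ⇒ Σ ṁᵢCp,ᵢ(T_out − Tᵢ) = 0
Σ ṁᵢCp,ᵢTᵢ = 173×2.22×-7.52 + 222×2.22×20.1 + 230×2.22×32.9 = 23817
Σ ṁᵢCp,ᵢ = 173×2.22 + 222×2.22 + 230×2.22 = 1387.5
T_out = 23817 / 1387.5 = 17.165 °C

T_out = 17.2 °C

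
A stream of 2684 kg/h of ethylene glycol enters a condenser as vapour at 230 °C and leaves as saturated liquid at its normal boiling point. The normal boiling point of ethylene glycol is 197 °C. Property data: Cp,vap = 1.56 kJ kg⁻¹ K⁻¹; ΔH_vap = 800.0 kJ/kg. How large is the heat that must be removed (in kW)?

Q_c = 635 kW

vapour 230→197 °C: -51.48 kJ/kg
condensation at 197 °C: -800 kJ/kg
Δh = -51.48 + -800 = -851.48 kJ/kg
Q = ṁ·Δh = 2684 kg/h × -851.48 kJ/kg = -2.2854e+06 kJ/h
|Q| = 634.83 kW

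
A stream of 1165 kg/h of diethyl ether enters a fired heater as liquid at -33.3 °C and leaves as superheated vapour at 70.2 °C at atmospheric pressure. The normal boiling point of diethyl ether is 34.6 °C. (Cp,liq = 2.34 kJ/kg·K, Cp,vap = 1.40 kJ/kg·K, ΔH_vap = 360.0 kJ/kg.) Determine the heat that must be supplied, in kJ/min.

Q = 11000 kJ/min

liquid -33.3→34.6 °C: 158.89 kJ/kg
vaporisation at 34.6 °C: 360 kJ/kg
vapour 34.6→70.2 °C: 49.84 kJ/kg
Δh = 158.89 + 360 + 49.84 = 568.73 kJ/kg
Q = ṁ·Δh = 1165 kg/h × 568.73 kJ/kg = 662570 kJ/h
|Q| = 184.05 kW = 11043 kJ/min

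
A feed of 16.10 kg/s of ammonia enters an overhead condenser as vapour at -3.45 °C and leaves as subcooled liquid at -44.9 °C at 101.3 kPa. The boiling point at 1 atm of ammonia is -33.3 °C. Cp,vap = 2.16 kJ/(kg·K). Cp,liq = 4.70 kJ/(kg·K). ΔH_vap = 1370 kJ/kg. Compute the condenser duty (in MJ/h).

vapour -3.45→-33.3 °C: -64.476 kJ/kg
condensation at -33.3 °C: -1370 kJ/kg
liquid -33.3→-44.9 °C: -54.52 kJ/kg
Δh = -64.476 + -1370 + -54.52 = -1489 kJ/kg
Q = ṁ·Δh = 16.10 kg/s × -1489 kJ/kg = -23973 kJ/s
|Q| = 23973 kW = 86302 MJ/h

Q_c = 86300 MJ/h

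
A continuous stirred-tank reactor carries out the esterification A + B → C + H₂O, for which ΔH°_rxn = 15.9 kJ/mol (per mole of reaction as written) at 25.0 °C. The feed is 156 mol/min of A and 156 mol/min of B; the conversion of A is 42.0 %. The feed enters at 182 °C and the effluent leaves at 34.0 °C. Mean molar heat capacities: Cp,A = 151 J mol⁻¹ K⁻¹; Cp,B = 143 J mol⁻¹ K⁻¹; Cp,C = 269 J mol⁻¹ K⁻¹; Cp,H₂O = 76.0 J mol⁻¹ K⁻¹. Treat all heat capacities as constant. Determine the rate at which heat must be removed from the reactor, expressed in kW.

Extent of reaction ξ = 0.420 × 156 = 65.52 mol/min
Reaction term: ξ·ΔH°_rxn = 65.52 × 15.9 = 1041.8 kJ/min
Sensible, feed 182→25 °C: -7200.6 kJ/min
Outlet flows (mol/min): A 90.48, B 90.48, C 65.52, H₂O 65.52
Sensible, products 25→34.0 °C: 442.85 kJ/min
Q = ΔH = -5716 kJ/min = -95.267 kW
Heat removed = 95.267 kW

Q_out = 95.3 kW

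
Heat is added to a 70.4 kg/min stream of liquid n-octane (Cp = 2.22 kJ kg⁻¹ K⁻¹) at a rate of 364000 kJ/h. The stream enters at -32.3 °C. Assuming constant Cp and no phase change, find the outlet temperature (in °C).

Q = 364000 kJ/h = 6066.7 kJ/min
ΔT = Q/(ṁ·Cp) = 6066.7/(70.4×2.22) = 38.817 K
T_out = -32.3 + 38.817 = 6.5172 °C

T_out = 6.52 °C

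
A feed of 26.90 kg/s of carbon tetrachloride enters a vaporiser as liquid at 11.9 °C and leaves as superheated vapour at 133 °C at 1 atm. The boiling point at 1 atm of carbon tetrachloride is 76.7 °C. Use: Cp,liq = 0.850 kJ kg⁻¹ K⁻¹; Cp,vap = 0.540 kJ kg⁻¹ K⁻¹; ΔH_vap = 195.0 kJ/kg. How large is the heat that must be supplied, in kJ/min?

Q = 453000 kJ/min

liquid 11.9→76.7 °C: 55.08 kJ/kg
vaporisation at 76.7 °C: 195 kJ/kg
vapour 76.7→133 °C: 30.402 kJ/kg
Δh = 55.08 + 195 + 30.402 = 280.48 kJ/kg
Q = ṁ·Δh = 26.90 kg/s × 280.48 kJ/kg = 7545 kJ/s
|Q| = 7545 kW = 452700 kJ/min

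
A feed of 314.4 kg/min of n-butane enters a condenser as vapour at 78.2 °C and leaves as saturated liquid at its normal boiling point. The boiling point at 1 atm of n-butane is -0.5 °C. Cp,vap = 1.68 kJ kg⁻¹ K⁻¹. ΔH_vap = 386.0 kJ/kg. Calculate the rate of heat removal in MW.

vapour 78.2→-0.5 °C: -132.22 kJ/kg
condensation at -0.5 °C: -386 kJ/kg
Δh = -132.22 + -386 = -518.22 kJ/kg
Q = ṁ·Δh = 314.4 kg/min × -518.22 kJ/kg = -162930 kJ/min
|Q| = 2715.5 kW = 2.7155 MW

Q_c = 2.72 MW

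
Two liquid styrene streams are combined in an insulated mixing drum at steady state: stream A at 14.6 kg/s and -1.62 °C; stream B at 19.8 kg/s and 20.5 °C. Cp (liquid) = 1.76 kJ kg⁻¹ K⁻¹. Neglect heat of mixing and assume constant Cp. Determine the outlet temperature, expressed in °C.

Adiabatic, steady state ⇒ Σ ṁᵢCp,ᵢ(T_out − Tᵢ) = 0
Σ ṁᵢCp,ᵢTᵢ = 14.6×1.76×-1.62 + 19.8×1.76×20.5 = 672.76
Σ ṁᵢCp,ᵢ = 14.6×1.76 + 19.8×1.76 = 60.544
T_out = 672.76 / 60.544 = 11.112 °C

T_out = 11.1 °C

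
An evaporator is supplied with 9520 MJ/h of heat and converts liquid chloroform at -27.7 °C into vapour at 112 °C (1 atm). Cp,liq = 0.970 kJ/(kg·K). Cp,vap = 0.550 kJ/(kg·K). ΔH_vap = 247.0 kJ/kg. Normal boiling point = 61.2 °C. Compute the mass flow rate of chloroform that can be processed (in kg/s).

ṁ = 7.32 kg/s

Δh = 0.970×(61.2−-27.7) + 247.0 + 0.550×(112−61.2) = 361.17 kJ/kg
Q = 9520 MJ/h = 2644.4 kJ/s = 2644.4 kJ/s
ṁ = Q/Δh = 2644.4 / 361.17 = 7.3218 kg/s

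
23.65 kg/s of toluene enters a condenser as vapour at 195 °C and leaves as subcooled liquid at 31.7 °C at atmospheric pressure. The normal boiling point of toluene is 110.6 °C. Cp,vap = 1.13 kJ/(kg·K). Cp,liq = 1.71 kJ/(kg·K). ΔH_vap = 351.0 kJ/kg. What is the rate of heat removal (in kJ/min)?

Q_c = 825000 kJ/min

vapour 195→110.6 °C: -95.372 kJ/kg
condensation at 110.6 °C: -351 kJ/kg
liquid 110.6→31.7 °C: -134.92 kJ/kg
Δh = -95.372 + -351 + -134.92 = -581.29 kJ/kg
Q = ṁ·Δh = 23.65 kg/s × -581.29 kJ/kg = -13748 kJ/s
|Q| = 13748 kW = 824850 kJ/min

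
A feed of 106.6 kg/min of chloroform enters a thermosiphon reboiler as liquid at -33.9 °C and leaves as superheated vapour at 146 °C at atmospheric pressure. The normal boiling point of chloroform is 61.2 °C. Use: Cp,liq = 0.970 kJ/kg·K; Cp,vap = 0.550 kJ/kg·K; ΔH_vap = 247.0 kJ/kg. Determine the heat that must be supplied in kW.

liquid -33.9→61.2 °C: 92.247 kJ/kg
vaporisation at 61.2 °C: 247 kJ/kg
vapour 61.2→146 °C: 46.64 kJ/kg
Δh = 92.247 + 247 + 46.64 = 385.89 kJ/kg
Q = ṁ·Δh = 106.6 kg/min × 385.89 kJ/kg = 41136 kJ/min
|Q| = 685.59 kW

Q = 686 kW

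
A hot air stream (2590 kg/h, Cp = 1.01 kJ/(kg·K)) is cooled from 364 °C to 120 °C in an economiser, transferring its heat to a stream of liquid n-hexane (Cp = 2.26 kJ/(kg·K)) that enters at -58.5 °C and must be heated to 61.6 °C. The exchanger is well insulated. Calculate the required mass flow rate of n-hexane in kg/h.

ṁ_c = 2350 kg/h

Heat released by hot stream: Q = 2590 × 1.01 × (364 − 120) = 638280 kJ/h
Energy balance on cold side (adiabatic exchanger): Q = ṁ_c·Cp_c·(T_c,out − T_c,in)
ṁ_c = 638280 / [2.26 × (61.6 − -58.5)] = 2351.6 kg/h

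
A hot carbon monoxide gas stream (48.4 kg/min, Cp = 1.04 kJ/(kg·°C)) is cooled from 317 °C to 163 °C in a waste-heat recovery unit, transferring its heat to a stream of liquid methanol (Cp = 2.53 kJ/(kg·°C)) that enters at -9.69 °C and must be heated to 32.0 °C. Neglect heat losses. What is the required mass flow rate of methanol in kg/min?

ṁ_c = 73.5 kg/min

Heat released by hot stream: Q = 48.4 × 1.04 × (317 − 163) = 7751.7 kJ/min
Energy balance on cold side (adiabatic exchanger): Q = ṁ_c·Cp_c·(T_c,out − T_c,in)
ṁ_c = 7751.7 / [2.53 × (32.0 − -9.69)] = 73.493 kg/min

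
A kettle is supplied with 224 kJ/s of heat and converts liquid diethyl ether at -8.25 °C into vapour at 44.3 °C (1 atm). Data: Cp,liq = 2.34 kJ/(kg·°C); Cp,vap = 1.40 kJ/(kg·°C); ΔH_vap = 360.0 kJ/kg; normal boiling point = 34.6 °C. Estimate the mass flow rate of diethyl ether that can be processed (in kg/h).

Δh = 2.34×(34.6−-8.25) + 360.0 + 1.40×(44.3−34.6) = 473.85 kJ/kg
Q = 224 kJ/s = 224 kJ/s = 806400 kJ/h
ṁ = Q/Δh = 806400 / 473.85 = 1701.8 kg/h

ṁ = 1700 kg/h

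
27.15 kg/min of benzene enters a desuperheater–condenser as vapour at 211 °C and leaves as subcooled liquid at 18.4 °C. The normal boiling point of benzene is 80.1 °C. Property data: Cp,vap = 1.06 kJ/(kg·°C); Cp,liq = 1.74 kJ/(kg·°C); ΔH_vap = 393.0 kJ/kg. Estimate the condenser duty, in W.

Q_c = 289000 W

vapour 211→80.1 °C: -138.75 kJ/kg
condensation at 80.1 °C: -393 kJ/kg
liquid 80.1→18.4 °C: -107.36 kJ/kg
Δh = -138.75 + -393 + -107.36 = -639.11 kJ/kg
Q = ṁ·Δh = 27.15 kg/min × -639.11 kJ/kg = -17352 kJ/min
|Q| = 289.2 kW = 289200 W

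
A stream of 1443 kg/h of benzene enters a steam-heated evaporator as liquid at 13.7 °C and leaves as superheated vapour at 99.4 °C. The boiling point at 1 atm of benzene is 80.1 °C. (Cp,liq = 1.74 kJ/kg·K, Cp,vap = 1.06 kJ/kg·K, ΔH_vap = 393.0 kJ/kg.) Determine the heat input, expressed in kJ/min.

Q = 12700 kJ/min

liquid 13.7→80.1 °C: 115.54 kJ/kg
vaporisation at 80.1 °C: 393 kJ/kg
vapour 80.1→99.4 °C: 20.458 kJ/kg
Δh = 115.54 + 393 + 20.458 = 528.99 kJ/kg
Q = ṁ·Δh = 1443 kg/h × 528.99 kJ/kg = 763340 kJ/h
|Q| = 212.04 kW = 12722 kJ/min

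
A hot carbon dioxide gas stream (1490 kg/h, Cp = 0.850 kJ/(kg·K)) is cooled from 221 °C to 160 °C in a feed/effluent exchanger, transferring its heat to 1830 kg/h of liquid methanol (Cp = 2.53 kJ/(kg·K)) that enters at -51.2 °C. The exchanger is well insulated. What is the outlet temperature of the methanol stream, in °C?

Heat released by hot stream: Q = 1490 × 0.850 × (221 − 160) = 77256 kJ/h
Energy balance on cold side (adiabatic exchanger): Q = ṁ_c·Cp_c·(T_c,out − T_c,in)
T_c,out = -51.2 + 77256/(1830 × 2.53) = -34.514 °C

T_c,out = -34.5 °C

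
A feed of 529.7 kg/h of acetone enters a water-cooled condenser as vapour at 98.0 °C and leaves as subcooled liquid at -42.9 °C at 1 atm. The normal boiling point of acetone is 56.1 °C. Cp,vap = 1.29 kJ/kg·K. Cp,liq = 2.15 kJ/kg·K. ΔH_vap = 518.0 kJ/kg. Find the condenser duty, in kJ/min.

vapour 98.0→56.1 °C: -54.051 kJ/kg
condensation at 56.1 °C: -518 kJ/kg
liquid 56.1→-42.9 °C: -212.85 kJ/kg
Δh = -54.051 + -518 + -212.85 = -784.9 kJ/kg
Q = ṁ·Δh = 529.7 kg/h × -784.9 kJ/kg = -415760 kJ/h
|Q| = 115.49 kW = 6929.4 kJ/min

Q_c = 6930 kJ/min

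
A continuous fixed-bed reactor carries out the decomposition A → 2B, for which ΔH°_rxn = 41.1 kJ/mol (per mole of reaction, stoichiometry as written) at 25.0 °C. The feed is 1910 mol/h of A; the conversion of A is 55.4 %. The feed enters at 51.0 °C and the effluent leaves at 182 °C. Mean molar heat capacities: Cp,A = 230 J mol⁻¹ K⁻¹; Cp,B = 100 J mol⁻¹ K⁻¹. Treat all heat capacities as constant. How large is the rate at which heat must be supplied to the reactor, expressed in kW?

Extent of reaction ξ = 0.554 × 1910 = 1058.1 mol/h
Reaction term: ξ·ΔH°_rxn = 1058.1 × 41.1 = 43490 kJ/h
Sensible, feed 51.0→25 °C: -11422 kJ/h
Outlet flows (mol/h): A 851.86, B 2116.3
Sensible, products 25→182 °C: 63986 kJ/h
Q = ΔH = 96054 kJ/h = 26.682 kW
Heat supplied = 26.682 kW

Q_in = 26.7 kW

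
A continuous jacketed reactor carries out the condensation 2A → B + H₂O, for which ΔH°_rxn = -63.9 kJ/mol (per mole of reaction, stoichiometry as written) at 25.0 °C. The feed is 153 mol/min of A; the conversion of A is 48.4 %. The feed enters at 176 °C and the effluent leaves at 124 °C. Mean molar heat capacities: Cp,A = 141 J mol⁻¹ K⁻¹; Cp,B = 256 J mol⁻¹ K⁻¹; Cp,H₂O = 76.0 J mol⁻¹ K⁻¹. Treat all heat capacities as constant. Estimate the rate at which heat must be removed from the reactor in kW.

Extent of reaction ξ = 0.484 × 153 / 2 = 37.026 mol/min
Reaction term: ξ·ΔH°_rxn = 37.026 × -63.9 = -2366 kJ/min
Sensible, feed 176→25 °C: -3257.5 kJ/min
Outlet flows (mol/min): A 78.948, B 37.026, H₂O 37.026
Sensible, products 25→124 °C: 2319 kJ/min
Q = ΔH = -3304.5 kJ/min = -55.075 kW
Heat removed = 55.075 kW

Q_out = 55.1 kW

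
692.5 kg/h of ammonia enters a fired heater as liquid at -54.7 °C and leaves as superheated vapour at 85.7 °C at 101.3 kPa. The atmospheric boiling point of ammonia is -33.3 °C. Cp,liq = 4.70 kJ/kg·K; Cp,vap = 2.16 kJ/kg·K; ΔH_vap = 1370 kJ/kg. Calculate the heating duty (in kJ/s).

Q = 332 kJ/s

liquid -54.7→-33.3 °C: 100.58 kJ/kg
vaporisation at -33.3 °C: 1370 kJ/kg
vapour -33.3→85.7 °C: 257.04 kJ/kg
Δh = 100.58 + 1370 + 257.04 = 1727.6 kJ/kg
Q = ṁ·Δh = 692.5 kg/h × 1727.6 kJ/kg = 1.1964e+06 kJ/h
|Q| = 332.33 kW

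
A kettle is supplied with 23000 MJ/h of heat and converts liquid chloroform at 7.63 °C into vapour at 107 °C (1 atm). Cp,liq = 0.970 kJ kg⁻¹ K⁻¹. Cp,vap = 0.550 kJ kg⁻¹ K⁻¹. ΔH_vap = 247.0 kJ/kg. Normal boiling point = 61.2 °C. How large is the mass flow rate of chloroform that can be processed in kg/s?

ṁ = 19.7 kg/s

Δh = 0.970×(61.2−7.63) + 247.0 + 0.550×(107−61.2) = 324.15 kJ/kg
Q = 23000 MJ/h = 6388.9 kJ/s = 6388.9 kJ/s
ṁ = Q/Δh = 6388.9 / 324.15 = 19.709 kg/s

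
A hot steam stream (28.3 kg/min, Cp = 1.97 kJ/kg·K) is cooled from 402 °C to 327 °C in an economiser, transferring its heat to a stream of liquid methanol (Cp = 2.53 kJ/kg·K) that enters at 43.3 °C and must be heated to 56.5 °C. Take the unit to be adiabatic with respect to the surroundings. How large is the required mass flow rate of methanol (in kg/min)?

ṁ_c = 125 kg/min

Heat released by hot stream: Q = 28.3 × 1.97 × (402 − 327) = 4181.3 kJ/min
Energy balance on cold side (adiabatic exchanger): Q = ṁ_c·Cp_c·(T_c,out − T_c,in)
ṁ_c = 4181.3 / [2.53 × (56.5 − 43.3)] = 125.2 kg/min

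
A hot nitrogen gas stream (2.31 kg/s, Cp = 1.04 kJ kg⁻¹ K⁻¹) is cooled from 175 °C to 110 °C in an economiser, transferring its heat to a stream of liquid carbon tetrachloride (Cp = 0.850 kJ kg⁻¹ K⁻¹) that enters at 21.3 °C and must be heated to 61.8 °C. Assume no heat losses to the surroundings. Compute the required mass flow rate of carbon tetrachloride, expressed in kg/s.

ṁ_c = 4.54 kg/s

Heat released by hot stream: Q = 2.31 × 1.04 × (175 − 110) = 156.16 kJ/s
Energy balance on cold side (adiabatic exchanger): Q = ṁ_c·Cp_c·(T_c,out − T_c,in)
ṁ_c = 156.16 / [0.850 × (61.8 − 21.3)] = 4.5361 kg/s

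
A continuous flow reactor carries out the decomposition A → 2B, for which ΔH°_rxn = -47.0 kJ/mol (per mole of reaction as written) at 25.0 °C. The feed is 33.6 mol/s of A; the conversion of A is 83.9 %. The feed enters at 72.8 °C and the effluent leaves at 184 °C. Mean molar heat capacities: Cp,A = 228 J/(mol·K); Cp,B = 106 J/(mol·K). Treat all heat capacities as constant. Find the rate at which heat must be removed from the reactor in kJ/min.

Q_out = 32700 kJ/min

Extent of reaction ξ = 0.839 × 33.6 = 28.19 mol/s
Reaction term: ξ·ΔH°_rxn = 28.19 × -47.0 = -1324.9 kJ/s
Sensible, feed 72.8→25 °C: -366.19 kJ/s
Outlet flows (mol/s): A 5.4096, B 56.381
Sensible, products 25→184 °C: 1146.4 kJ/s
Q = ΔH = -544.78 kJ/s = -544.78 kW
Heat removed = 32687 kJ/min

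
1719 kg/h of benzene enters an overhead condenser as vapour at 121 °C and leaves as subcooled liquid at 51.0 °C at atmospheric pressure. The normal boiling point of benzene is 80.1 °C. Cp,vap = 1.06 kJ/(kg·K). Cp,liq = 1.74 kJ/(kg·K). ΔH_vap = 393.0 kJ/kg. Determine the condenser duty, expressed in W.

vapour 121→80.1 °C: -43.354 kJ/kg
condensation at 80.1 °C: -393 kJ/kg
liquid 80.1→51.0 °C: -50.634 kJ/kg
Δh = -43.354 + -393 + -50.634 = -486.99 kJ/kg
Q = ṁ·Δh = 1719 kg/h × -486.99 kJ/kg = -837130 kJ/h
|Q| = 232.54 kW = 232540 W

Q_c = 233000 W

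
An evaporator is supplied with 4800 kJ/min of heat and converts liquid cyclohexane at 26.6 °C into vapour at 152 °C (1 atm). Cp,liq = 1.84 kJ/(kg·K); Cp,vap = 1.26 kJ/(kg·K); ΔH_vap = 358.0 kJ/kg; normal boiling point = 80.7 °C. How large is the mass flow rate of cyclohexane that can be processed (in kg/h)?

Δh = 1.84×(80.7−26.6) + 358.0 + 1.26×(152−80.7) = 547.38 kJ/kg
Q = 4800 kJ/min = 80 kJ/s = 288000 kJ/h
ṁ = Q/Δh = 288000 / 547.38 = 526.14 kg/h

ṁ = 526 kg/h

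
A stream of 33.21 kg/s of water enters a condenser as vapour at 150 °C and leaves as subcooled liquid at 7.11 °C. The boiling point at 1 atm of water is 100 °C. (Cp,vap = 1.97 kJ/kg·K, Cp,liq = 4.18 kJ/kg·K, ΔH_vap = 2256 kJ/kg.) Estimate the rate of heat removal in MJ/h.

vapour 150→100 °C: -98.5 kJ/kg
condensation at 100 °C: -2256 kJ/kg
liquid 100→7.11 °C: -388.28 kJ/kg
Δh = -98.5 + -2256 + -388.28 = -2742.8 kJ/kg
Q = ṁ·Δh = 33.21 kg/s × -2742.8 kJ/kg = -91088 kJ/s
|Q| = 91088 kW = 327920 MJ/h

Q_c = 328000 MJ/h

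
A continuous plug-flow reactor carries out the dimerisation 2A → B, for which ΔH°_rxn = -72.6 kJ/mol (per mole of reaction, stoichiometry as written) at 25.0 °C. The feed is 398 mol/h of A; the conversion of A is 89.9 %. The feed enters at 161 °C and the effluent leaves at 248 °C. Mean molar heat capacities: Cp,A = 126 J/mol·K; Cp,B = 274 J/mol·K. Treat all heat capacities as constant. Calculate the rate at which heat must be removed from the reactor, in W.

Q_out = 2150 W

Extent of reaction ξ = 0.899 × 398 / 2 = 178.9 mol/h
Reaction term: ξ·ΔH°_rxn = 178.9 × -72.6 = -12988 kJ/h
Sensible, feed 161→25 °C: -6820.1 kJ/h
Outlet flows (mol/h): A 40.198, B 178.9
Sensible, products 25→248 °C: 12061 kJ/h
Q = ΔH = -7747.6 kJ/h = -2.1521 kW
Heat removed = 2152.1 W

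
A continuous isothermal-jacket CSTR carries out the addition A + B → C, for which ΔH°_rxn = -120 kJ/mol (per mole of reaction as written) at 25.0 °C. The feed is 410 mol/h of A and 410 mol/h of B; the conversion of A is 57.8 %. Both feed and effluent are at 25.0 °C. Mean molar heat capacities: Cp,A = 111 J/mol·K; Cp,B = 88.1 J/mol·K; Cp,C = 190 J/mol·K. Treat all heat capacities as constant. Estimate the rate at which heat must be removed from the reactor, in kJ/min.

Q_out = 474 kJ/min

Extent of reaction ξ = 0.578 × 410 = 236.98 mol/h
Reaction term: ξ·ΔH°_rxn = 236.98 × -120 = -28438 kJ/h
Q = ΔH = -28438 kJ/h = -7.8993 kW
Heat removed = 473.96 kJ/min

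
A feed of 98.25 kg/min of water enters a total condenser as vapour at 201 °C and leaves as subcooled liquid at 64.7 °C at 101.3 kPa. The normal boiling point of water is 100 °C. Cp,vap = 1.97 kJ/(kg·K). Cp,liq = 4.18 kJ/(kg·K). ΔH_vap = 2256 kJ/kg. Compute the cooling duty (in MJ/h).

vapour 201→100 °C: -198.97 kJ/kg
condensation at 100 °C: -2256 kJ/kg
liquid 100→64.7 °C: -147.55 kJ/kg
Δh = -198.97 + -2256 + -147.55 = -2602.5 kJ/kg
Q = ṁ·Δh = 98.25 kg/min × -2602.5 kJ/kg = -255700 kJ/min
|Q| = 4261.6 kW = 15342 MJ/h

Q_c = 15300 MJ/h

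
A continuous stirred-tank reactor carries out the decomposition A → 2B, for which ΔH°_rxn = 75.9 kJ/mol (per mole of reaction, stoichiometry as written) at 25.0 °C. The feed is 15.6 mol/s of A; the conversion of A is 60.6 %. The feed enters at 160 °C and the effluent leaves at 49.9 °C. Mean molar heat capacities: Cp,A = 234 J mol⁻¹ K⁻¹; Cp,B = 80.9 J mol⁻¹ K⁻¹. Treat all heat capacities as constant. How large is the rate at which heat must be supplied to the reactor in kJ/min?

Extent of reaction ξ = 0.606 × 15.6 = 9.4536 mol/s
Reaction term: ξ·ΔH°_rxn = 9.4536 × 75.9 = 717.53 kJ/s
Sensible, feed 160→25 °C: -492.8 kJ/s
Outlet flows (mol/s): A 6.1464, B 18.907
Sensible, products 25→49.9 °C: 73.899 kJ/s
Q = ΔH = 298.62 kJ/s = 298.62 kW
Heat supplied = 17917 kJ/min

Q_in = 17900 kJ/min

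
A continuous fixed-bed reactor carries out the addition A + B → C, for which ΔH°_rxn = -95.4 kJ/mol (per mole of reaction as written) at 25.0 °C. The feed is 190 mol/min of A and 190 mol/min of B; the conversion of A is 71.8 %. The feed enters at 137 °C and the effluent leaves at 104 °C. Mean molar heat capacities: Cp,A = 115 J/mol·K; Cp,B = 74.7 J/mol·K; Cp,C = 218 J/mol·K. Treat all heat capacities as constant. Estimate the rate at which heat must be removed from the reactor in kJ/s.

Extent of reaction ξ = 0.718 × 190 = 136.42 mol/min
Reaction term: ξ·ΔH°_rxn = 136.42 × -95.4 = -13014 kJ/min
Sensible, feed 137→25 °C: -4036.8 kJ/min
Outlet flows (mol/min): A 53.58, B 53.58, C 136.42
Sensible, products 25→104 °C: 3152.4 kJ/min
Q = ΔH = -13899 kJ/min = -231.65 kW
Heat removed = 231.65 kJ/s

Q_out = 232 kJ/s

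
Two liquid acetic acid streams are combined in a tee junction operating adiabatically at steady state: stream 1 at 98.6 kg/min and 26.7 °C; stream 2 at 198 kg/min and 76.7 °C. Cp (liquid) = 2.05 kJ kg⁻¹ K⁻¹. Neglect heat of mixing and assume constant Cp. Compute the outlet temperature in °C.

Energy balance with Q = 0: Σ ṁᵢCp,ᵢ(T_out − Tᵢ) = 0
T_out = Σ ṁᵢCp,ᵢTᵢ / Σ ṁᵢCp,ᵢ
      = 36529 / 608.03 = 60.078 °C

T_out = 60.1 °C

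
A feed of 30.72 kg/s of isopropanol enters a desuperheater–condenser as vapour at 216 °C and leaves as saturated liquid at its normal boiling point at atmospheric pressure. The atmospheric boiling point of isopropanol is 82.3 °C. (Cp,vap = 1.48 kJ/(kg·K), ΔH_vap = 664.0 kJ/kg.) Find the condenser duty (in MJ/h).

Q_c = 95300 MJ/h

vapour 216→82.3 °C: -197.88 kJ/kg
condensation at 82.3 °C: -664 kJ/kg
Δh = -197.88 + -664 = -861.88 kJ/kg
Q = ṁ·Δh = 30.72 kg/s × -861.88 kJ/kg = -26477 kJ/s
|Q| = 26477 kW = 95317 MJ/h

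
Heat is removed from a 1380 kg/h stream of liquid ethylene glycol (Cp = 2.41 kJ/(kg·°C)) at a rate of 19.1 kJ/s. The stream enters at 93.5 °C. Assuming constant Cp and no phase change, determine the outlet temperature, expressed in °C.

Q = 19.1 kJ/s = 68760 kJ/h
ΔT = Q/(ṁ·Cp) = 68760/(1380×2.41) = 20.675 K
T_out = 93.5 − 20.675 = 72.825 °C

T_out = 72.8 °C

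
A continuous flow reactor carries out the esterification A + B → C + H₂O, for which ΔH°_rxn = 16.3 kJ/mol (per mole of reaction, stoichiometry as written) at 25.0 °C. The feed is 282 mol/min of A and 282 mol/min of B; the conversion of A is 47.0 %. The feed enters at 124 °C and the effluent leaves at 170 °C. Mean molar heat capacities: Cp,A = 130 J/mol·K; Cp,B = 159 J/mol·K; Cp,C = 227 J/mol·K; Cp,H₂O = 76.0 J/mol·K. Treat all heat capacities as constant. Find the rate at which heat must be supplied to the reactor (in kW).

Q_in = 103 kW

Extent of reaction ξ = 0.470 × 282 = 132.54 mol/min
Reaction term: ξ·ΔH°_rxn = 132.54 × 16.3 = 2160.4 kJ/min
Sensible, feed 124→25 °C: -8068.3 kJ/min
Outlet flows (mol/min): A 149.46, B 149.46, C 132.54, H₂O 132.54
Sensible, products 25→170 °C: 12086 kJ/min
Q = ΔH = 6178.4 kJ/min = 102.97 kW
Heat supplied = 102.97 kW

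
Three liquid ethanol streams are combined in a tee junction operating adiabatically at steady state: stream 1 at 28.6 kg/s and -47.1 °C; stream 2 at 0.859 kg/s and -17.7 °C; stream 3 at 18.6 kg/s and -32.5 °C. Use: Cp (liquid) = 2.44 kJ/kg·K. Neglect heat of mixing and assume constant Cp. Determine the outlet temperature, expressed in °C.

Adiabatic, steady state ⇒ Σ ṁᵢCp,ᵢ(T_out − Tᵢ) = 0
Σ ṁᵢCp,ᵢTᵢ = 28.6×2.44×-47.1 + 0.859×2.44×-17.7 + 18.6×2.44×-32.5 = -4798.9
Σ ṁᵢCp,ᵢ = 28.6×2.44 + 0.859×2.44 + 18.6×2.44 = 117.26
T_out = -4798.9 / 117.26 = -40.924 °C

T_out = -40.9 °C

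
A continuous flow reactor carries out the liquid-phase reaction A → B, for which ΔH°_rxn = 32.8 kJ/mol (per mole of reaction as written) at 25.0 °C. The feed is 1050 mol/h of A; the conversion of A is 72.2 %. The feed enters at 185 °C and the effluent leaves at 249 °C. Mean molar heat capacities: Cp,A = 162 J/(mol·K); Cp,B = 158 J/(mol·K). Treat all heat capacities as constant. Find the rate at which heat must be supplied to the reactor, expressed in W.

Q_in = 9740 W

Extent of reaction ξ = 0.722 × 1050 = 758.1 mol/h
Reaction term: ξ·ΔH°_rxn = 758.1 × 32.8 = 24866 kJ/h
Sensible, feed 185→25 °C: -27216 kJ/h
Outlet flows (mol/h): A 291.9, B 758.1
Sensible, products 25→249 °C: 37423 kJ/h
Q = ΔH = 35073 kJ/h = 9.7425 kW
Heat supplied = 9742.5 W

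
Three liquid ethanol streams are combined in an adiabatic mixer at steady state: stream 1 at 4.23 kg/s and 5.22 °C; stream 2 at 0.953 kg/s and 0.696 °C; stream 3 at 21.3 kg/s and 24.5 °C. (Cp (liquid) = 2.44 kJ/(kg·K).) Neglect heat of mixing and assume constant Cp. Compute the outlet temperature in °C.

Energy balance with Q = 0: Σ ṁᵢCp,ᵢ(T_out − Tᵢ) = 0
Σ ṁᵢCp,ᵢTᵢ = 4.23×2.44×5.22 + 0.953×2.44×0.696 + 21.3×2.44×24.5 = 1328.8
Σ ṁᵢCp,ᵢ = 4.23×2.44 + 0.953×2.44 + 21.3×2.44 = 64.619
T_out = 1328.8 / 64.619 = 20.564 °C

T_out = 20.6 °C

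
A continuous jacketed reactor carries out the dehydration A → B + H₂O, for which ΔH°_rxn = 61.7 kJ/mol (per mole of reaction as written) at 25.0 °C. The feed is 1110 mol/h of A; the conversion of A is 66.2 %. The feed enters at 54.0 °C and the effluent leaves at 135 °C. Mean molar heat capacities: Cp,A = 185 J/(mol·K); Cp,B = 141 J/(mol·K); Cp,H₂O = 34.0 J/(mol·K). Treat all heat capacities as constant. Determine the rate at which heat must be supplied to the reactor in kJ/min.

Extent of reaction ξ = 0.662 × 1110 = 734.82 mol/h
Reaction term: ξ·ΔH°_rxn = 734.82 × 61.7 = 45338 kJ/h
Sensible, feed 54.0→25 °C: -5955.1 kJ/h
Outlet flows (mol/h): A 375.18, B 734.82, H₂O 734.82
Sensible, products 25→135 °C: 21780 kJ/h
Q = ΔH = 61163 kJ/h = 16.99 kW
Heat supplied = 1019.4 kJ/min

Q_in = 1020 kJ/min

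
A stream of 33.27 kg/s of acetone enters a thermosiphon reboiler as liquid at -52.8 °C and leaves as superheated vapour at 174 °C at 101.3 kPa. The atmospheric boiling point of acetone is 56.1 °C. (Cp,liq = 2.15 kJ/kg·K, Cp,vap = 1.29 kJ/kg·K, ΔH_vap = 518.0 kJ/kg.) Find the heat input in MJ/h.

liquid -52.8→56.1 °C: 234.13 kJ/kg
vaporisation at 56.1 °C: 518 kJ/kg
vapour 56.1→174 °C: 152.09 kJ/kg
Δh = 234.13 + 518 + 152.09 = 904.23 kJ/kg
Q = ṁ·Δh = 33.27 kg/s × 904.23 kJ/kg = 30084 kJ/s
|Q| = 30084 kW = 108300 MJ/h

Q = 108000 MJ/h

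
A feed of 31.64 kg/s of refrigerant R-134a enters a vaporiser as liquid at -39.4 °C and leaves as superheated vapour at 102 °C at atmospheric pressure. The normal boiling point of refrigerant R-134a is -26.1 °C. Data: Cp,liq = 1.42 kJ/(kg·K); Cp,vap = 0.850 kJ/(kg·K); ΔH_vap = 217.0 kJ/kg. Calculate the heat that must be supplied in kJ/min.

liquid -39.4→-26.1 °C: 18.886 kJ/kg
vaporisation at -26.1 °C: 217 kJ/kg
vapour -26.1→102 °C: 108.88 kJ/kg
Δh = 18.886 + 217 + 108.88 = 344.77 kJ/kg
Q = ṁ·Δh = 31.64 kg/s × 344.77 kJ/kg = 10909 kJ/s
|Q| = 10909 kW = 654510 kJ/min

Q = 655000 kJ/min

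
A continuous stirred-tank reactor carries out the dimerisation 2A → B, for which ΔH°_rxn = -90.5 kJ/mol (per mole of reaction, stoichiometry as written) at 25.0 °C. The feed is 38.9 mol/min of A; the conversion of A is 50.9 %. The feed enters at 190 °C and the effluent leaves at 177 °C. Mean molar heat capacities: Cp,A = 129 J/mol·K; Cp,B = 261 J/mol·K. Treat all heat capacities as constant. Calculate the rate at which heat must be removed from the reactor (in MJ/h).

Extent of reaction ξ = 0.509 × 38.9 / 2 = 9.9001 mol/min
Reaction term: ξ·ΔH°_rxn = 9.9001 × -90.5 = -895.95 kJ/min
Sensible, feed 190→25 °C: -827.99 kJ/min
Outlet flows (mol/min): A 19.1, B 9.9001
Sensible, products 25→177 °C: 767.27 kJ/min
Q = ΔH = -956.68 kJ/min = -15.945 kW
Heat removed = 57.401 MJ/h

Q_out = 57.4 MJ/h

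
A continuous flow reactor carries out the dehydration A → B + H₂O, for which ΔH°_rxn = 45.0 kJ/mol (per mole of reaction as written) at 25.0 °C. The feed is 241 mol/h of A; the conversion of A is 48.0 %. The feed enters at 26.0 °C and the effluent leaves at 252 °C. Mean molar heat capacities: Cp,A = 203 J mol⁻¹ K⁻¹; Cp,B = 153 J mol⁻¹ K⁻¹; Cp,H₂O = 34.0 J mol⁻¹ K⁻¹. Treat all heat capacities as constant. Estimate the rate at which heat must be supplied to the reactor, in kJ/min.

Extent of reaction ξ = 0.480 × 241 = 115.68 mol/h
Reaction term: ξ·ΔH°_rxn = 115.68 × 45.0 = 5205.6 kJ/h
Sensible, feed 26.0→25 °C: -48.923 kJ/h
Outlet flows (mol/h): A 125.32, B 115.68, H₂O 115.68
Sensible, products 25→252 °C: 10685 kJ/h
Q = ΔH = 15842 kJ/h = 4.4006 kW
Heat supplied = 264.03 kJ/min

Q_in = 264 kJ/min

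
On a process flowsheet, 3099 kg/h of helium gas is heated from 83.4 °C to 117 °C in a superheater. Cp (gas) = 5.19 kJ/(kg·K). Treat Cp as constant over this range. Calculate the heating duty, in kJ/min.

Q = 9010 kJ/min

Q = ṁ·Cp·ΔT = 3099 × 5.19 × (117 − 83.4) = 540420 kJ/h
Converting: 540420 / 3600 s = 150.12 kW
Heating duty = 9006.9 kJ/min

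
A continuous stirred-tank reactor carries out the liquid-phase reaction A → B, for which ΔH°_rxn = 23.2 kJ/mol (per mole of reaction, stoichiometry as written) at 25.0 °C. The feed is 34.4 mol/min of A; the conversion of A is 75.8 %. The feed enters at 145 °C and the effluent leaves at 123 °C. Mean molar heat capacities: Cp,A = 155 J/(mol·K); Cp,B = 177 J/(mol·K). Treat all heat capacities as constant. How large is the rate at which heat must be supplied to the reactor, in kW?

Q_in = 9.06 kW

Extent of reaction ξ = 0.758 × 34.4 = 26.075 mol/min
Reaction term: ξ·ΔH°_rxn = 26.075 × 23.2 = 604.94 kJ/min
Sensible, feed 145→25 °C: -639.84 kJ/min
Outlet flows (mol/min): A 8.3248, B 26.075
Sensible, products 25→123 °C: 578.75 kJ/min
Q = ΔH = 543.86 kJ/min = 9.0643 kW
Heat supplied = 9.0643 kW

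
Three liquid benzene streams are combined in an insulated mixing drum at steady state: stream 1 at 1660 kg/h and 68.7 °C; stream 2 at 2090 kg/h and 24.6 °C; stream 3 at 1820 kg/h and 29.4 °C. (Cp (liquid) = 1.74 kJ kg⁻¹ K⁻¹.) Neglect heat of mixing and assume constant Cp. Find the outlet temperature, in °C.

Adiabatic, steady state ⇒ Σ ṁᵢCp,ᵢ(T_out − Tᵢ) = 0
Σ ṁᵢCp,ᵢTᵢ = 1660×1.74×68.7 + 2090×1.74×24.6 + 1820×1.74×29.4 = 381000
Σ ṁᵢCp,ᵢ = 1660×1.74 + 2090×1.74 + 1820×1.74 = 9691.8
T_out = 381000 / 9691.8 = 39.311 °C

T_out = 39.3 °C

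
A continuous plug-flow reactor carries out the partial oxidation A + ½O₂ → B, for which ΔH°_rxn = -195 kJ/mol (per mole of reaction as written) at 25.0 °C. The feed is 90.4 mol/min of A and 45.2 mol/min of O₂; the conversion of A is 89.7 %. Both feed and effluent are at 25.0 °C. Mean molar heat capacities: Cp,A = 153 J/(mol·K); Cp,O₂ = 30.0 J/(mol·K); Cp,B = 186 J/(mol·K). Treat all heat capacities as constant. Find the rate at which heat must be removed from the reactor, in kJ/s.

Extent of reaction ξ = 0.897 × 90.4 = 81.089 mol/min
Reaction term: ξ·ΔH°_rxn = 81.089 × -195 = -15812 kJ/min
Q = ΔH = -15812 kJ/min = -263.54 kW
Heat removed = 263.54 kJ/s

Q_out = 264 kJ/s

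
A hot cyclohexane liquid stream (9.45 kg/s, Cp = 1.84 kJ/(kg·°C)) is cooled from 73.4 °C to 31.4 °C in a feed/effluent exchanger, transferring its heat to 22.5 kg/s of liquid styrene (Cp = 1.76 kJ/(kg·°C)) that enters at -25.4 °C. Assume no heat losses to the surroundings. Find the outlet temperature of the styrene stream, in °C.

T_c,out = -6.96 °C

Heat released by hot stream: Q = 9.45 × 1.84 × (73.4 − 31.4) = 730.3 kJ/s
Energy balance on cold side (adiabatic exchanger): Q = ṁ_c·Cp_c·(T_c,out − T_c,in)
T_c,out = -25.4 + 730.3/(22.5 × 1.76) = -6.9582 °C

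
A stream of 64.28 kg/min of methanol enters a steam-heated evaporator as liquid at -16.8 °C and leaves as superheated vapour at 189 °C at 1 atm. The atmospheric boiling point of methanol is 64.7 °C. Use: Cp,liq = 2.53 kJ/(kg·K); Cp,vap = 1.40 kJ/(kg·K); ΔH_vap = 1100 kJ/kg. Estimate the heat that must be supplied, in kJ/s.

Q = 1590 kJ/s

liquid -16.8→64.7 °C: 206.19 kJ/kg
vaporisation at 64.7 °C: 1100 kJ/kg
vapour 64.7→189 °C: 174.02 kJ/kg
Δh = 206.19 + 1100 + 174.02 = 1480.2 kJ/kg
Q = ṁ·Δh = 64.28 kg/min × 1480.2 kJ/kg = 95148 kJ/min
|Q| = 1585.8 kW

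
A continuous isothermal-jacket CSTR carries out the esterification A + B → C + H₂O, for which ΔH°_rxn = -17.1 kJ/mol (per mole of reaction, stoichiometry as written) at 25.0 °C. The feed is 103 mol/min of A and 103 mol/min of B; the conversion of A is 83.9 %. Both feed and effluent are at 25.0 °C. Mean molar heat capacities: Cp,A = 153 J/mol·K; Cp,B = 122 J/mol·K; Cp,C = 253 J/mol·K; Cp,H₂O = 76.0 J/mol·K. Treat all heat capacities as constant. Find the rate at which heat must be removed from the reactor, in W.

Q_out = 24600 W

Extent of reaction ξ = 0.839 × 103 = 86.417 mol/min
Reaction term: ξ·ΔH°_rxn = 86.417 × -17.1 = -1477.7 kJ/min
Q = ΔH = -1477.7 kJ/min = -24.629 kW
Heat removed = 24629 W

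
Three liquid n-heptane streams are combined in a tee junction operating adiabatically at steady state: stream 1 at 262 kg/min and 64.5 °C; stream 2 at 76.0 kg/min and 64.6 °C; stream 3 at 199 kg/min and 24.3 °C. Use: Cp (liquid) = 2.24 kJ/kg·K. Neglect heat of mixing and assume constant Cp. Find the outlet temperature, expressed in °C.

Energy balance with Q = 0: Σ ṁᵢCp,ᵢ(T_out − Tᵢ) = 0
Σ ṁᵢCp,ᵢTᵢ = 262×2.24×64.5 + 76.0×2.24×64.6 + 199×2.24×24.3 = 59683
Σ ṁᵢCp,ᵢ = 262×2.24 + 76.0×2.24 + 199×2.24 = 1202.9
T_out = 59683 / 1202.9 = 49.617 °C

T_out = 49.6 °C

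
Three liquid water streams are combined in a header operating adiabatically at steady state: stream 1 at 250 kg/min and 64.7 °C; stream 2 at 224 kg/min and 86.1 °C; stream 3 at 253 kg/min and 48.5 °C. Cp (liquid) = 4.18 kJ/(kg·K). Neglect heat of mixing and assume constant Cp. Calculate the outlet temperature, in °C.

T_out = 65.7 °C

Adiabatic, steady state ⇒ Σ ṁᵢCp,ᵢ(T_out − Tᵢ) = 0
T_out = Σ ṁᵢCp,ᵢTᵢ / Σ ṁᵢCp,ᵢ
      = 199520 / 3038.9 = 65.656 °C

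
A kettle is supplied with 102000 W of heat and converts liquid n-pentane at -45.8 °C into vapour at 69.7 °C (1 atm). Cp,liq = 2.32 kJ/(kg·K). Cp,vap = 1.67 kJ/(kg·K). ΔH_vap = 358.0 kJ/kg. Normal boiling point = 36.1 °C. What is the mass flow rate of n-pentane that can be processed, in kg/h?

ṁ = 608 kg/h

Δh = 2.32×(36.1−-45.8) + 358.0 + 1.67×(69.7−36.1) = 604.12 kJ/kg
Q = 102000 W = 102 kJ/s = 367200 kJ/h
ṁ = Q/Δh = 367200 / 604.12 = 607.83 kg/h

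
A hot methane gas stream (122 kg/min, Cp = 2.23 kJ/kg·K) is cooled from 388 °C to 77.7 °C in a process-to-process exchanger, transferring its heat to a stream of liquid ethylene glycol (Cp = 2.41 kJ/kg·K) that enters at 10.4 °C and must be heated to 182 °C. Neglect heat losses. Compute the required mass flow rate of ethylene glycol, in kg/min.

ṁ_c = 204 kg/min

Heat released by hot stream: Q = 122 × 2.23 × (388 − 77.7) = 84420 kJ/min
Energy balance on cold side (adiabatic exchanger): Q = ṁ_c·Cp_c·(T_c,out − T_c,in)
ṁ_c = 84420 / [2.41 × (182 − 10.4)] = 204.13 kg/min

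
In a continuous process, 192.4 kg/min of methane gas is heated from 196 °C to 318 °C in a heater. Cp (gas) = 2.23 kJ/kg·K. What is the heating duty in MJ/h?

Q = 3140 MJ/h

Q = ṁ·Cp·ΔT = 192.4 × 2.23 × (318 − 196) = 52344 kJ/min
Converting: 52344 / 60 s = 872.41 kW
Heating duty = 3140.7 MJ/h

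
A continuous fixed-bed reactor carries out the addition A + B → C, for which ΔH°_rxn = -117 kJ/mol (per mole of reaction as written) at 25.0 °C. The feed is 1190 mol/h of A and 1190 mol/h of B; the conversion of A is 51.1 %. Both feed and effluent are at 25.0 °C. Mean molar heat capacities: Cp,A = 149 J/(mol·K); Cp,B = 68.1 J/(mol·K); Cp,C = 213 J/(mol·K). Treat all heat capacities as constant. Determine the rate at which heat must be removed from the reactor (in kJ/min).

Extent of reaction ξ = 0.511 × 1190 = 608.09 mol/h
Reaction term: ξ·ΔH°_rxn = 608.09 × -117 = -71147 kJ/h
Q = ΔH = -71147 kJ/h = -19.763 kW
Heat removed = 1185.8 kJ/min

Q_out = 1190 kJ/min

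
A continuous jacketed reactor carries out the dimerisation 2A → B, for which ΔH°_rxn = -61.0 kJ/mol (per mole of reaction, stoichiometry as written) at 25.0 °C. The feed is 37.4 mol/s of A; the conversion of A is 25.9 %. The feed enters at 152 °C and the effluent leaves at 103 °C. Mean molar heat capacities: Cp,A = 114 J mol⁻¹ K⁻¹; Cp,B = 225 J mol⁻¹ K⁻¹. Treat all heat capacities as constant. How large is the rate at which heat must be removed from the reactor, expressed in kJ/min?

Extent of reaction ξ = 0.259 × 37.4 / 2 = 4.8433 mol/s
Reaction term: ξ·ΔH°_rxn = 4.8433 × -61.0 = -295.44 kJ/s
Sensible, feed 152→25 °C: -541.48 kJ/s
Outlet flows (mol/s): A 27.713, B 4.8433
Sensible, products 25→103 °C: 331.43 kJ/s
Q = ΔH = -505.49 kJ/s = -505.49 kW
Heat removed = 30329 kJ/min

Q_out = 30300 kJ/min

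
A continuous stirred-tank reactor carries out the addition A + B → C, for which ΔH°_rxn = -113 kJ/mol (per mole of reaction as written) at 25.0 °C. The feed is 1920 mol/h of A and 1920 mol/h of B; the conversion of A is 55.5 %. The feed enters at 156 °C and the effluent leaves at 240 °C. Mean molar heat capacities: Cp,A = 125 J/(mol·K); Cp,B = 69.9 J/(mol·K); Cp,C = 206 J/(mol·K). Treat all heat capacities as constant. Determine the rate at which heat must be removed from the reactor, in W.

Extent of reaction ξ = 0.555 × 1920 = 1065.6 mol/h
Reaction term: ξ·ΔH°_rxn = 1065.6 × -113 = -120410 kJ/h
Sensible, feed 156→25 °C: -49021 kJ/h
Outlet flows (mol/h): A 854.4, B 854.4, C 1065.6
Sensible, products 25→240 °C: 82998 kJ/h
Q = ΔH = -86436 kJ/h = -24.01 kW
Heat removed = 24010 W

Q_out = 24000 W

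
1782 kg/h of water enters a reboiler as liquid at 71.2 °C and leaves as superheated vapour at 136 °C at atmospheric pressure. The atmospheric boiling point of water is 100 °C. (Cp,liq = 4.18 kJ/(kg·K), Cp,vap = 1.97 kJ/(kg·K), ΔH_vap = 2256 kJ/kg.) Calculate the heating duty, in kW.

Q = 1210 kW

liquid 71.2→100 °C: 120.38 kJ/kg
vaporisation at 100 °C: 2256 kJ/kg
vapour 100→136 °C: 70.92 kJ/kg
Δh = 120.38 + 2256 + 70.92 = 2447.3 kJ/kg
Q = ṁ·Δh = 1782 kg/h × 2447.3 kJ/kg = 4.3611e+06 kJ/h
|Q| = 1211.4 kW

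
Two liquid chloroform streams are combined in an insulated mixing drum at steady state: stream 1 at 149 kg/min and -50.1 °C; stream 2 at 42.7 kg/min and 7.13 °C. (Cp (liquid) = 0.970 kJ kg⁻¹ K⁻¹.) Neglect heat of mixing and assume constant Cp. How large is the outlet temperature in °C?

T_out = -37.4 °C

Adiabatic, steady state ⇒ Σ ṁᵢCp,ᵢ(T_out − Tᵢ) = 0
Σ ṁᵢCp,ᵢTᵢ = 149×0.970×-50.1 + 42.7×0.970×7.13 = -6945.6
Σ ṁᵢCp,ᵢ = 149×0.970 + 42.7×0.970 = 185.95
T_out = -6945.6 / 185.95 = -37.352 °C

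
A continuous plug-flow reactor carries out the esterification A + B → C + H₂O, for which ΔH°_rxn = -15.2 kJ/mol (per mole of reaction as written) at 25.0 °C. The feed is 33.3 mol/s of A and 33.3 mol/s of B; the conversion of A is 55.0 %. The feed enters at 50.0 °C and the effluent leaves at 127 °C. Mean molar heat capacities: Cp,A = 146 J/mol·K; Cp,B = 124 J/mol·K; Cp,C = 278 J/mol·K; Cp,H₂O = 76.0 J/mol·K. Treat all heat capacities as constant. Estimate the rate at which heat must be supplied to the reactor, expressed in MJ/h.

Q_in = 2060 MJ/h

Extent of reaction ξ = 0.550 × 33.3 = 18.315 mol/s
Reaction term: ξ·ΔH°_rxn = 18.315 × -15.2 = -278.39 kJ/s
Sensible, feed 50.0→25 °C: -224.78 kJ/s
Outlet flows (mol/s): A 14.985, B 14.985, C 18.315, H₂O 18.315
Sensible, products 25→127 °C: 1074 kJ/s
Q = ΔH = 570.84 kJ/s = 570.84 kW
Heat supplied = 2055 MJ/h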